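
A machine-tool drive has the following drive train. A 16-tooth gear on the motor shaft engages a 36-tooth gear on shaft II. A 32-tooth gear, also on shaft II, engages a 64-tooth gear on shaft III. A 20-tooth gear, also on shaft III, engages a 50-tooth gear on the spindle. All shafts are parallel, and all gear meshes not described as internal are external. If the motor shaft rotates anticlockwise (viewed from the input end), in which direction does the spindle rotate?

clockwise

the motor shaft → shaft II: external mesh, 1 reversal → CW.
shaft II → shaft III: external mesh, 1 reversal → CCW.
shaft III → the spindle: external mesh, 1 reversal → CW.
3 reversals in total — an odd number — so the spindle turns opposite to the motor shaft.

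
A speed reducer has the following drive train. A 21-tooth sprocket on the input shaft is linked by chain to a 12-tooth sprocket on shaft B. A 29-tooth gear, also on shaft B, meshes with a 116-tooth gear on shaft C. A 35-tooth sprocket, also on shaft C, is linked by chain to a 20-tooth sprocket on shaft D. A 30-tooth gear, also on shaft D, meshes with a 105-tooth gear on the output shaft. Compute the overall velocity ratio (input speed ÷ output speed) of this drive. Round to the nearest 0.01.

4.57

Each stage contributes driven/driver: chain 12/21 = 0.57143, gear mesh 116/29 = 4, chain 20/35 = 0.57143, gear mesh 105/30 = 3.5.
Overall: 0.57143 × 4 × 0.57143 × 3.5 = 4.5714.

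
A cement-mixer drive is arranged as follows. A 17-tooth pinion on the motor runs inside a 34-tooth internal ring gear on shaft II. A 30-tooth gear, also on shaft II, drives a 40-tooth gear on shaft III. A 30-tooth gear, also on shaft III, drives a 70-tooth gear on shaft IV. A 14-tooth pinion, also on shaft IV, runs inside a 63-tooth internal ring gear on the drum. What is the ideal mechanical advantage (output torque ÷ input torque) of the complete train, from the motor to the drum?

Each stage contributes driven/driver: internal gear 34/17 = 2, gear mesh 40/30 = 1.3333, gear mesh 70/30 = 2.3333, internal gear 63/14 = 4.5.
Overall: 2 × 1.3333 × 2.3333 × 4.5 = 28.

28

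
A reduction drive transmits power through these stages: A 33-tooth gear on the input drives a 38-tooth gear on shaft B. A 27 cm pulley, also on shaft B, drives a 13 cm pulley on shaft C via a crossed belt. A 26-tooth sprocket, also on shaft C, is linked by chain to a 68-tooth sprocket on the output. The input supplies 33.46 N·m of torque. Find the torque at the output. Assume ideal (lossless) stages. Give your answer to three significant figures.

Gear mesh: ratio = 38/33 = 1.1515; torque at shaft B = 33.46 × 1.1515 = 38.53 N·m.
Belt: ratio = 13/27 = 0.48148; torque at shaft C = 38.53 × 0.48148 = 18.551 N·m.
Chain: ratio = 68/26 = 2.6154; torque at the output = 18.551 × 2.6154 = 48.519 N·m.

48.5 N·m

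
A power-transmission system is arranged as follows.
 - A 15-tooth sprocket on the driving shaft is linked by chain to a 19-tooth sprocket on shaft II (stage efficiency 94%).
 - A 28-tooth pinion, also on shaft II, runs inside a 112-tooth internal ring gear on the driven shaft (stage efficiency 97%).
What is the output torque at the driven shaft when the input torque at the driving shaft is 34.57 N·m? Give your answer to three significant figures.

160 N·m

Chain: ratio = 19/15 = 1.2667; torque at shaft II = 34.57 × 1.2667 × 0.94 = 41.161 N·m.
Internal gear: ratio = 112/28 = 4; torque at the driven shaft = 41.161 × 4 × 0.97 = 159.71 N·m.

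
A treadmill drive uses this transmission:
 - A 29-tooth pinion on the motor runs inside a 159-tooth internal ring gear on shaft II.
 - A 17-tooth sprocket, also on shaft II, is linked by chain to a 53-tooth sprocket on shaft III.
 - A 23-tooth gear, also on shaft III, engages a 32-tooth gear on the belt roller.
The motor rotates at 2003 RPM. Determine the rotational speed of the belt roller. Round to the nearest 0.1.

84.2 RPM

Internal gear: ratio = 159/29 = 5.4828, so shaft II turns at 2003 / 5.4828 = 365.33 RPM.
Chain: ratio = 53/17 = 3.1176, so shaft III turns at 365.33 / 3.1176 = 117.18 RPM.
Gear mesh: ratio = 32/23 = 1.3913, so the belt roller turns at 117.18 / 1.3913 = 84.223 RPM.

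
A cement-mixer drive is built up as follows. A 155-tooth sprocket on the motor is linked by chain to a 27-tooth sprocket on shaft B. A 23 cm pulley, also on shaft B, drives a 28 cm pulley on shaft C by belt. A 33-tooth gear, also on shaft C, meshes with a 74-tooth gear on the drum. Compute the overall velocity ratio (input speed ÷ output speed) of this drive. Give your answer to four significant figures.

Each stage contributes driven/driver: chain 27/155 = 0.17419, belt 28/23 = 1.2174, gear mesh 74/33 = 2.2424.
Overall: 0.17419 × 1.2174 × 2.2424 = 0.47553.

0.4755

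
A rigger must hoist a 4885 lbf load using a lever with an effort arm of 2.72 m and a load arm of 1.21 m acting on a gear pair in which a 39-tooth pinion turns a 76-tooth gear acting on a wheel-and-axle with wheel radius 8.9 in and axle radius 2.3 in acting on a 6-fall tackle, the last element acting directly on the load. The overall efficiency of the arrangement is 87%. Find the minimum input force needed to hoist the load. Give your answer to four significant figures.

Lever MA = effort arm / load arm = 2.72/1.21 = 2.2479.
Gear pair MA = 76/39 = 1.9487.
Wheel-and-axle MA = R/r = 8.9/2.3 = 3.8696.
Block-and-tackle MA = number of supporting rope parts = 6.
Combined ideal MA = 2.2479 × 1.9487 × 3.8696 × 6 = 101.71.
Actual MA = 101.71 × 0.87 = 88.484.
Effort = load / actual MA = 4885 / 88.484 = 55.208 lbf.

55.21 lbf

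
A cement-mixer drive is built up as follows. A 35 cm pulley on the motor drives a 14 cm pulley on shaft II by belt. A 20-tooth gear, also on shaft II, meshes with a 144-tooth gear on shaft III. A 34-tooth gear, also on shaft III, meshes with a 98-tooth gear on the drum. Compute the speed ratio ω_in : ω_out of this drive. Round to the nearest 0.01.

Each stage contributes driven/driver: belt 14/35 = 0.4, gear mesh 144/20 = 7.2, gear mesh 98/34 = 2.8824.
Overall: 0.4 × 7.2 × 2.8824 = 8.3012.

8.30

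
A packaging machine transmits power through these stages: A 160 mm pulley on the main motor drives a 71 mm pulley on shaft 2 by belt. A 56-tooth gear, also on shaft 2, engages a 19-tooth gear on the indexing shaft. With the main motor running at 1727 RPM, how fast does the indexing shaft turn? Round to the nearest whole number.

11471 RPM

the main motor → shaft 2 (belt, 71/160): 1727 ÷ 0.44375 = 3891.8 RPM
shaft 2 → the indexing shaft (gear mesh, 19/56): 3891.8 ÷ 0.33929 = 11471 RPM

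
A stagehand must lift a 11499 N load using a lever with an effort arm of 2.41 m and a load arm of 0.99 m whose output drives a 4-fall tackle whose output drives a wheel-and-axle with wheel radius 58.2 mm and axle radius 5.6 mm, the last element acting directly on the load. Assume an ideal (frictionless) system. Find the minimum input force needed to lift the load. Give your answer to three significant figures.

114 N

Lever MA = effort arm / load arm = 2.41/0.99 = 2.4343.
Block-and-tackle MA = number of supporting rope parts = 4.
Wheel-and-axle MA = R/r = 58.2/5.6 = 10.393.
Combined ideal MA = 2.4343 × 4 × 10.393 = 101.2.
Effort = load / MA = 11499 / 101.2 = 113.63 N.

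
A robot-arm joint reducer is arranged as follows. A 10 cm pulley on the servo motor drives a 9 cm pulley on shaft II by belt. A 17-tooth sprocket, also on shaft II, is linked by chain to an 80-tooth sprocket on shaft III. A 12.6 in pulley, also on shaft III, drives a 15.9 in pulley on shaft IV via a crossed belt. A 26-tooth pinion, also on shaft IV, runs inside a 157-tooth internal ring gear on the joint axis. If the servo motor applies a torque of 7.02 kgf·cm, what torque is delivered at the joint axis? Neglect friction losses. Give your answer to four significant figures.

226.6 kgf·cm

Belt: ratio = 9/10 = 0.9; torque at shaft II = 7.02 × 0.9 = 6.318 kgf·cm.
Chain: ratio = 80/17 = 4.7059; torque at shaft III = 6.318 × 4.7059 = 29.732 kgf·cm.
Belt: ratio = 15.9/12.6 = 1.2619; torque at shaft IV = 29.732 × 1.2619 = 37.519 kgf·cm.
Internal gear: ratio = 157/26 = 6.0385; torque at the joint axis = 37.519 × 6.0385 = 226.55 kgf·cm.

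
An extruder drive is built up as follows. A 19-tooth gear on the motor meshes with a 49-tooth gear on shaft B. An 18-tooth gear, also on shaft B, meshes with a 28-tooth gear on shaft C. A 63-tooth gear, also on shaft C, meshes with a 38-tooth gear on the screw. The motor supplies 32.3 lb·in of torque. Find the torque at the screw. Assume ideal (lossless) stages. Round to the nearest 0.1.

78.2 lb·in

gear mesh 49/19 = 2.5789 → τ = 32.3·2.5789 = 83.3 lb·in
gear mesh 28/18 = 1.5556 → τ = 83.3·1.5556 = 129.58 lb·in
gear mesh 38/63 = 0.60317 → τ = 129.58·0.60317 = 78.158 lb·in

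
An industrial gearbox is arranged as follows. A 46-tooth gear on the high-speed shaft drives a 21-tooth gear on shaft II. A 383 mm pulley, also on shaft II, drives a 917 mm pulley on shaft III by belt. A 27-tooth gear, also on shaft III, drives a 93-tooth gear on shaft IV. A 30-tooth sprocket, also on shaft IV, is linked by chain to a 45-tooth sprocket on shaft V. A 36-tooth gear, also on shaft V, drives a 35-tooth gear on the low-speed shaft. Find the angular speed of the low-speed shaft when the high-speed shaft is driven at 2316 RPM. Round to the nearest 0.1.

the high-speed shaft → shaft II (gear mesh, 21/46): 2316 ÷ 0.45652 = 5073.1 RPM
shaft II → shaft III (belt, 917/383): 5073.1 ÷ 2.3943 = 2118.9 RPM
shaft III → shaft IV (gear mesh, 93/27): 2118.9 ÷ 3.4444 = 615.16 RPM
shaft IV → shaft V (chain, 45/30): 615.16 ÷ 1.5 = 410.11 RPM
shaft V → the low-speed shaft (gear mesh, 35/36): 410.11 ÷ 0.97222 = 421.82 RPM

421.8 RPM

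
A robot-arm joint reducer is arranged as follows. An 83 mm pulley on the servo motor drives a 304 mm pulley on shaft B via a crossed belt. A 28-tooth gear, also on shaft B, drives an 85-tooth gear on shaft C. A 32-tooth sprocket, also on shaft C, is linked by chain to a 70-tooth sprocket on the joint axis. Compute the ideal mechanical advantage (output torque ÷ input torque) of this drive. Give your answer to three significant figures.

Each stage contributes driven/driver: belt 304/83 = 3.6627, gear mesh 85/28 = 3.0357, chain 70/32 = 2.1875.
Overall: 3.6627 × 3.0357 × 2.1875 = 24.322.

24.3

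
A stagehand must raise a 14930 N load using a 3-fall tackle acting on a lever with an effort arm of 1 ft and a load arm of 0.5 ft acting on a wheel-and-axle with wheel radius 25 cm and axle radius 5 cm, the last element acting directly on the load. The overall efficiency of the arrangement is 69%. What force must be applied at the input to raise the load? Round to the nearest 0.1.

721.3 N

Block-and-tackle MA = number of supporting rope parts = 3.
Lever MA = effort arm / load arm = 1/0.5 = 2.
Wheel-and-axle MA = R/r = 25/5 = 5.
Combined ideal MA = 3 × 2 × 5 = 30.
Actual MA = 30 × 0.69 = 20.7.
Effort = load / actual MA = 14930 / 20.7 = 721.26 N.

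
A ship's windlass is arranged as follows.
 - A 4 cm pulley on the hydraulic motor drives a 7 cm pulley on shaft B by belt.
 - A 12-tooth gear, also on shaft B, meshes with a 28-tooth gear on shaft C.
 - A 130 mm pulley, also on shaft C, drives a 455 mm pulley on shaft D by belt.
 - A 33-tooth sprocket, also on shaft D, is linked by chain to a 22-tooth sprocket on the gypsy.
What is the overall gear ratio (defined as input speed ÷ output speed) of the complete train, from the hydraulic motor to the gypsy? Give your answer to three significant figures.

9.53

Each stage contributes driven/driver: belt 7/4 = 1.75, gear mesh 28/12 = 2.3333, belt 455/130 = 3.5, chain 22/33 = 0.66667.
Overall: 1.75 × 2.3333 × 3.5 × 0.66667 = 9.5278.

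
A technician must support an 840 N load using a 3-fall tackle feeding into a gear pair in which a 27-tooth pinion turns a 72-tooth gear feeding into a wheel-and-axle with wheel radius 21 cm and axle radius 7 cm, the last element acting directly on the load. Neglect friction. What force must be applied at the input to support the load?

Block-and-tackle MA = number of supporting rope parts = 3.
Gear pair MA = 72/27 = 2.6667.
Wheel-and-axle MA = R/r = 21/7 = 3.
Combined ideal MA = 3 × 2.6667 × 3 = 24.
Effort = load / MA = 840 / 24 = 35 N.

35 N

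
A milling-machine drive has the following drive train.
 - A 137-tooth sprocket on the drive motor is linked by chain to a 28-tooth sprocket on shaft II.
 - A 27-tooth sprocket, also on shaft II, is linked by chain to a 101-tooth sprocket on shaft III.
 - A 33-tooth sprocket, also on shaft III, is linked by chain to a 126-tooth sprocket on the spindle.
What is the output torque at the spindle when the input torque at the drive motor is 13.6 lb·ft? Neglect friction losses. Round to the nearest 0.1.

chain 28/137 = 0.20438 → τ = 13.6·0.20438 = 2.7796 lb·ft
chain 101/27 = 3.7407 → τ = 2.7796·3.7407 = 10.398 lb·ft
chain 126/33 = 3.8182 → τ = 10.398·3.8182 = 39.7 lb·ft

39.7 lb·ft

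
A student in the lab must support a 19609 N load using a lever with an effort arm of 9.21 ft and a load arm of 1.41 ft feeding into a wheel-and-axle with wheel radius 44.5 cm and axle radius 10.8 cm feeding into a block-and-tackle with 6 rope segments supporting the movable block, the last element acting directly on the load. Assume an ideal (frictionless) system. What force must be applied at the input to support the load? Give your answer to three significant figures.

121 N

Lever MA = effort arm / load arm = 9.21/1.41 = 6.5319.
Wheel-and-axle MA = R/r = 44.5/10.8 = 4.1204.
Block-and-tackle MA = number of supporting rope parts = 6.
Combined ideal MA = 6.5319 × 4.1204 × 6 = 161.48.
Effort = load / MA = 19609 / 161.48 = 121.43 N.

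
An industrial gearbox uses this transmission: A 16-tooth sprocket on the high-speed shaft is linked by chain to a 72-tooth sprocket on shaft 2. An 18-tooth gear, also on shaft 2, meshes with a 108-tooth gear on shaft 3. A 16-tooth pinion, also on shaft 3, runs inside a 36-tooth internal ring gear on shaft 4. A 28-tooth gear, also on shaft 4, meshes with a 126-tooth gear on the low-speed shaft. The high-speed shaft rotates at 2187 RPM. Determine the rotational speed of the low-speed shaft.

Chain: ratio = 72/16 = 4.5, so shaft 2 turns at 2187 / 4.5 = 486 RPM.
Gear mesh: ratio = 108/18 = 6, so shaft 3 turns at 486 / 6 = 81 RPM.
Internal gear: ratio = 36/16 = 2.25, so shaft 4 turns at 81 / 2.25 = 36 RPM.
Gear mesh: ratio = 126/28 = 4.5, so the low-speed shaft turns at 36 / 4.5 = 8 RPM.

8 RPM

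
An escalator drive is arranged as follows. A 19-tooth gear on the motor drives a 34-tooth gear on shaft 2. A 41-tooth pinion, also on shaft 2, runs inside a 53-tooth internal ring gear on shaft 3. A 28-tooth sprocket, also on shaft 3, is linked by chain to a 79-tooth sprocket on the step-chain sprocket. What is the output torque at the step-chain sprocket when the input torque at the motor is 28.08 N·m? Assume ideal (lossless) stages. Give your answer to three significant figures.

gear mesh 34/19 = 1.7895 → τ = 28.08·1.7895 = 50.248 N·m
internal gear 53/41 = 1.2927 → τ = 50.248·1.2927 = 64.955 N·m
chain 79/28 = 2.8214 → τ = 64.955·2.8214 = 183.27 N·m

183 N·m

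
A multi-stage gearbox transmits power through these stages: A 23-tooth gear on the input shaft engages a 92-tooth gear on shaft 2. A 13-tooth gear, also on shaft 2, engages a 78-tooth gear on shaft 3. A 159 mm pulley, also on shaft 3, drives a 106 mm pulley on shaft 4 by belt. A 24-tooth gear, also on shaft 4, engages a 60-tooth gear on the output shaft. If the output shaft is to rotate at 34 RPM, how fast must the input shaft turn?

Overall ratio R = 4 × 6 × 0.66667 × 2.5 = 40.
Required input speed = output speed × R = 34 × 40 = 1360 RPM.

1360 RPM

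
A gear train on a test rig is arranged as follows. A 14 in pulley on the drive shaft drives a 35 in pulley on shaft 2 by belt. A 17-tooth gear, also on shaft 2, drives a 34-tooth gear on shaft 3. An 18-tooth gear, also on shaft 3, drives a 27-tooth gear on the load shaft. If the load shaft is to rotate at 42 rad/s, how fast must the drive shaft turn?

315 rad/s

Overall ratio R = 2.5 × 2 × 1.5 = 7.5.
Required input speed = output speed × R = 42 × 7.5 = 315 rad/s.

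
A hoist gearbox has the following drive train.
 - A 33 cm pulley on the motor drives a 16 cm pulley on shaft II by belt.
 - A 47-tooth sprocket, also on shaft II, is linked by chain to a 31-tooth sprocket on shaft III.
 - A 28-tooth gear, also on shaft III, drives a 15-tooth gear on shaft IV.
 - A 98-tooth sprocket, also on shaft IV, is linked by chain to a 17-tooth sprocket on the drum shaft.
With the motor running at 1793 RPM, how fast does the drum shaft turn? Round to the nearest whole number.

belt 16/33 = 0.48485 → 1793/0.48485 = 3698.1 RPM
chain 31/47 = 0.65957 → 3698.1/0.65957 = 5606.7 RPM
gear mesh 15/28 = 0.53571 → 5606.7/0.53571 = 10466 RPM
chain 17/98 = 0.17347 → 10466/0.17347 = 60333 RPM

60333 RPM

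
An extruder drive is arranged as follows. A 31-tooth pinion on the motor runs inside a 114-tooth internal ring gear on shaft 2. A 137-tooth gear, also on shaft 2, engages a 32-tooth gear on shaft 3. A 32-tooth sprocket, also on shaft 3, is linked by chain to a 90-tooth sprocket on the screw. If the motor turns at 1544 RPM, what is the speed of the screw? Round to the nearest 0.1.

639.1 RPM

Internal gear: ratio = 114/31 = 3.6774, so shaft 2 turns at 1544 / 3.6774 = 419.86 RPM.
Gear mesh: ratio = 32/137 = 0.23358, so shaft 3 turns at 419.86 / 0.23358 = 1797.5 RPM.
Chain: ratio = 90/32 = 2.8125, so the screw turns at 1797.5 / 2.8125 = 639.12 RPM.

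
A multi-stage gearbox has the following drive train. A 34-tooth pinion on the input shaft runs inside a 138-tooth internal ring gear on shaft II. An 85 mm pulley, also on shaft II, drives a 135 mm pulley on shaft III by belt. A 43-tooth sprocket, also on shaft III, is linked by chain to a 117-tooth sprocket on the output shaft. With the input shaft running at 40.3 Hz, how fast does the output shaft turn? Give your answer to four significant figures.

2.298 Hz

internal gear 138/34 = 4.0588 → 40.3/4.0588 = 9.929 Hz
belt 135/85 = 1.5882 → 9.929/1.5882 = 6.2516 Hz
chain 117/43 = 2.7209 → 6.2516/2.7209 = 2.2976 Hz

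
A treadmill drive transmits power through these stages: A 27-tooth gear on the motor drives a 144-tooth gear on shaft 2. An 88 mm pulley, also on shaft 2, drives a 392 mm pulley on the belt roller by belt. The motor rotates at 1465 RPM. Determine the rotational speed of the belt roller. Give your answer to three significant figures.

61.7 RPM

the motor → shaft 2 (gear mesh, 144/27): 1465 ÷ 5.3333 = 274.69 RPM
shaft 2 → the belt roller (belt, 392/88): 274.69 ÷ 4.4545 = 61.665 RPM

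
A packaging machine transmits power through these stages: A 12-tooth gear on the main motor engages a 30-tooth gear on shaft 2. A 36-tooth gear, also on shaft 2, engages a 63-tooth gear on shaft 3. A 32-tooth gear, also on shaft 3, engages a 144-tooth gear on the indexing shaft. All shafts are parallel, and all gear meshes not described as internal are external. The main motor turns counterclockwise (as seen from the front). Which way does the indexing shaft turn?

the main motor → shaft 2: external mesh, 1 reversal → CW.
shaft 2 → shaft 3: external mesh, 1 reversal → CCW.
shaft 3 → the indexing shaft: external mesh, 1 reversal → CW.
3 reversals in total — an odd number — so the indexing shaft turns opposite to the main motor.

clockwise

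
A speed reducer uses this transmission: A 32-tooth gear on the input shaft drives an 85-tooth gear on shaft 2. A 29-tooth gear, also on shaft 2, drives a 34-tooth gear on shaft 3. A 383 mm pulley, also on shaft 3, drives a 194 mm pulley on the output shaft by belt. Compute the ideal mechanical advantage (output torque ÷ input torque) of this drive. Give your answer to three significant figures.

Each stage contributes driven/driver: gear mesh 85/32 = 2.6562, gear mesh 34/29 = 1.1724, belt 194/383 = 0.50653.
Overall: 2.6562 × 1.1724 × 0.50653 = 1.5774.

1.58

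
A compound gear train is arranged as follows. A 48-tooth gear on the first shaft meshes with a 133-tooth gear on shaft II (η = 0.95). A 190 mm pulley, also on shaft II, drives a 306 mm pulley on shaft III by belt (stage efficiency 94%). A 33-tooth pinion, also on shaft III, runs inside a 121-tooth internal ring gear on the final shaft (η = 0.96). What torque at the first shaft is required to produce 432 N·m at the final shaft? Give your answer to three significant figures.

30.8 N·m

Overall ratio R = 2.7708 × 1.6105 × 3.6667 = 16.363; overall efficiency η = 0.95 × 0.94 × 0.96 = 0.8573.
Input torque = output torque / (R × η) = 432 / (16.363 × 0.8573) = 30.797 N·m.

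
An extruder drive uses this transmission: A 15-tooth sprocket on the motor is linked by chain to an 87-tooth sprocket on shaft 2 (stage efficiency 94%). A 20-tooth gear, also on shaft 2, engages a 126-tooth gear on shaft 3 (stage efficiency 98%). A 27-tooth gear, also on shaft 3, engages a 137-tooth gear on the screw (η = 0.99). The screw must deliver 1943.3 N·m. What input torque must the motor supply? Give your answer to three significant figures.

11.5 N·m

Overall ratio R = 5.8 × 6.3 × 5.0741 = 185.41; overall efficiency η = 0.94 × 0.98 × 0.99 = 0.9120.
Input torque = output torque / (R × η) = 1943.3 / (185.41 × 0.9120) = 11.493 N·m.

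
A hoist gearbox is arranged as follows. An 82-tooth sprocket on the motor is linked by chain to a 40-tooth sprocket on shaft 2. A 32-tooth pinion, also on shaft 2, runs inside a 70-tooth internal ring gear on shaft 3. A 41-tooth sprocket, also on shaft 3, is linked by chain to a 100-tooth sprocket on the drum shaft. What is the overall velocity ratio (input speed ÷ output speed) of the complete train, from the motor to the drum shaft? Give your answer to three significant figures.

Each stage contributes driven/driver: chain 40/82 = 0.4878, internal gear 70/32 = 2.1875, chain 100/41 = 2.439.
Overall: 0.4878 × 2.1875 × 2.439 = 2.6026.

2.60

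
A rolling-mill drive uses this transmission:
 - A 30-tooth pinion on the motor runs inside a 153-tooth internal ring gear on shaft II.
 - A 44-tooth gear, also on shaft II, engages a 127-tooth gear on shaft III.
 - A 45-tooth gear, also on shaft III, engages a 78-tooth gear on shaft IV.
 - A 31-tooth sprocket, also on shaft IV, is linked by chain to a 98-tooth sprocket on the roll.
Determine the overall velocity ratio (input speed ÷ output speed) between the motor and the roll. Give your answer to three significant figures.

Each stage contributes driven/driver: internal gear 153/30 = 5.1, gear mesh 127/44 = 2.8864, gear mesh 78/45 = 1.7333, chain 98/31 = 3.1613.
Overall: 5.1 × 2.8864 × 1.7333 × 3.1613 = 80.662.

80.7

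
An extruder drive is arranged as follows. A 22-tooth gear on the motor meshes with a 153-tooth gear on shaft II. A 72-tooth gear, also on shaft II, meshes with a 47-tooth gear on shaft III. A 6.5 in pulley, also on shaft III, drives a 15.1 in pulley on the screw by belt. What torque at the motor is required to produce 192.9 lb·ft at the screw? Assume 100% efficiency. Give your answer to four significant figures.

Overall ratio R = 6.9545 × 0.65278 × 2.3231 = 10.546.
Input torque = output torque / R = 192.9 / 10.546 = 18.291 lb·ft.

18.29 lb·ft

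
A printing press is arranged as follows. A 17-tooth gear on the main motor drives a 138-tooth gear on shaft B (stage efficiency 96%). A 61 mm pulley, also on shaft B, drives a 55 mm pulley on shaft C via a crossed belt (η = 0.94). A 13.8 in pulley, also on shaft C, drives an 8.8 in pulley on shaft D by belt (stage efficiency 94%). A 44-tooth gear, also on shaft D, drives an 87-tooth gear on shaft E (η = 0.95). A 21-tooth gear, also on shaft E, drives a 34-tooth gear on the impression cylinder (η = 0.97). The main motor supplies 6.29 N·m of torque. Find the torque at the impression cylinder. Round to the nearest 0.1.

73.5 N·m

gear mesh 138/17 = 8.1176 → τ = 6.29·8.1176·0.96 = 49.018 N·m
belt 55/61 = 0.90164 → τ = 49.018·0.90164·0.94 = 41.544 N·m
belt 8.8/13.8 = 0.63768 → τ = 41.544·0.63768·0.94 = 24.903 N·m
gear mesh 87/44 = 1.9773 → τ = 24.903·1.9773·0.95 = 46.777 N·m
gear mesh 34/21 = 1.619 → τ = 46.777·1.619·0.97 = 73.463 N·m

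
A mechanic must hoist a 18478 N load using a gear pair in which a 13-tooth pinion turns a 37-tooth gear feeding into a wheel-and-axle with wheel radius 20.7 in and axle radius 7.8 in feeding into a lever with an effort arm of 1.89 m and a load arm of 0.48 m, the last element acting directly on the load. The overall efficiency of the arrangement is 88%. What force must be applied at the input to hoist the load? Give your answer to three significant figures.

706 N

Gear pair MA = 37/13 = 2.8462.
Wheel-and-axle MA = R/r = 20.7/7.8 = 2.6538.
Lever MA = effort arm / load arm = 1.89/0.48 = 3.9375.
Combined ideal MA = 2.8462 × 2.6538 × 3.9375 = 29.741.
Actual MA = 29.741 × 0.88 = 26.172.
Effort = load / actual MA = 18478 / 26.172 = 706.02 N.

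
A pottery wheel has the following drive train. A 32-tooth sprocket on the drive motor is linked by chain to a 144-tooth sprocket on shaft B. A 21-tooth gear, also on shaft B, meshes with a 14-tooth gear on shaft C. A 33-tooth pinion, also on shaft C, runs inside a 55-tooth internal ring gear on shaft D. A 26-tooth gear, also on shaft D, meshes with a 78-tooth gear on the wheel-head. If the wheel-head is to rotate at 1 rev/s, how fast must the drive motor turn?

Overall ratio R = 4.5 × 0.66667 × 1.6667 × 3 = 15.
Required input speed = output speed × R = 1 × 15 = 15 rev/s.

15 rev/s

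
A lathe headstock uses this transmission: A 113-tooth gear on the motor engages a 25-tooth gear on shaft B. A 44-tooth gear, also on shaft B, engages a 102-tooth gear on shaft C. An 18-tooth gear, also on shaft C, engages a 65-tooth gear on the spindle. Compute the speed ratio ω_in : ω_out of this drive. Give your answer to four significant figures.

1.852

Each stage contributes driven/driver: gear mesh 25/113 = 0.22124, gear mesh 102/44 = 2.3182, gear mesh 65/18 = 3.6111.
Overall: 0.22124 × 2.3182 × 3.6111 = 1.852.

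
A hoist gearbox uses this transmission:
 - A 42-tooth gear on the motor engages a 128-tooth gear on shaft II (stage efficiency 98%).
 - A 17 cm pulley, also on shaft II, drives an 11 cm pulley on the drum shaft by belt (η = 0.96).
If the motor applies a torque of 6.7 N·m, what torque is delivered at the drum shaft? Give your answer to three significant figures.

gear mesh 128/42 = 3.0476 → τ = 6.7·3.0476·0.98 = 20.011 N·m
belt 11/17 = 0.64706 → τ = 20.011·0.64706·0.96 = 12.43 N·m

12.4 N·m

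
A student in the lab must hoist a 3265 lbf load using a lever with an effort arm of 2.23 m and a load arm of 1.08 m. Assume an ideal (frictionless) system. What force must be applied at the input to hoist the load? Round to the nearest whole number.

Lever MA = effort arm / load arm = 2.23/1.08 = 2.0648.
Effort = load / MA = 3265 / 2.0648 = 1581.3 lbf.

1581 lbf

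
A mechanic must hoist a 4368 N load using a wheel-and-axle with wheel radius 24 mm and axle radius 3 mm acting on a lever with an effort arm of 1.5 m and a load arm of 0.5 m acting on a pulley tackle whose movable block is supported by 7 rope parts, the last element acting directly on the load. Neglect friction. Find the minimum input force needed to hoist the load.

Wheel-and-axle MA = R/r = 24/3 = 8.
Lever MA = effort arm / load arm = 1.5/0.5 = 3.
Block-and-tackle MA = number of supporting rope parts = 7.
Combined ideal MA = 8 × 3 × 7 = 168.
Effort = load / MA = 4368 / 168 = 26 N.

26 N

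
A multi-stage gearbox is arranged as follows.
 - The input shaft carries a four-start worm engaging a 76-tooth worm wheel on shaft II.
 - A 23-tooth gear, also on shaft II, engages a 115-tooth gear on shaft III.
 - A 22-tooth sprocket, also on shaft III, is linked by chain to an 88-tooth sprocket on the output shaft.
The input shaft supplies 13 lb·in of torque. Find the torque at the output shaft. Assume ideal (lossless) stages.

After the worm (76/4): 13 × 19 = 247 lb·in
After the gear mesh (115/23): 247 × 5 = 1235 lb·in
After the chain (88/22): 1235 × 4 = 4940 lb·in

4940 lb·in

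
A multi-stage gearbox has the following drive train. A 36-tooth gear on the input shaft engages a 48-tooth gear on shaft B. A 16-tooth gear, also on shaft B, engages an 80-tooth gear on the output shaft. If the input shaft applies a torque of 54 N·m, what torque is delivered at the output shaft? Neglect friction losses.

360 N·m

gear mesh 48/36 = 1.3333 → τ = 54·1.3333 = 72 N·m
gear mesh 80/16 = 5 → τ = 72·5 = 360 N·m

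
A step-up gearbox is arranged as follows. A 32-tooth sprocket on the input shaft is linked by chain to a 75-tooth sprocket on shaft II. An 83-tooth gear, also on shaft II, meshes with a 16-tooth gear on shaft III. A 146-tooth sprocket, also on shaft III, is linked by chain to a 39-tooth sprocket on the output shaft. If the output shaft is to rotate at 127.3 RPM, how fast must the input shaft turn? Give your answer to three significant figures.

Overall ratio R = 2.3438 × 0.19277 × 0.26712 = 0.12069.
Required input speed = output speed × R = 127.3 × 0.12069 = 15.364 RPM.

15.4 RPM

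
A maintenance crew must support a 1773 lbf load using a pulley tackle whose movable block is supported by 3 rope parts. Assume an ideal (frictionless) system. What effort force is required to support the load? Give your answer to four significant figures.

591.0 lbf

Block-and-tackle MA = number of supporting rope parts = 3.
Effort = load / MA = 1773 / 3 = 591 lbf.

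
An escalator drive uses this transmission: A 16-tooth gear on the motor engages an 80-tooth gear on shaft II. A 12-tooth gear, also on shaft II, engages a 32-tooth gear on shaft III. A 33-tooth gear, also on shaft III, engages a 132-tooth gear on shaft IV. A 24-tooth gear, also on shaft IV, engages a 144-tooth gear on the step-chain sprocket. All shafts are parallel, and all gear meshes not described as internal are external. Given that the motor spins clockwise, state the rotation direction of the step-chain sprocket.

the motor → shaft II: external mesh, 1 reversal → CCW.
shaft II → shaft III: external mesh, 1 reversal → CW.
shaft III → shaft IV: external mesh, 1 reversal → CCW.
shaft IV → the step-chain sprocket: external mesh, 1 reversal → CW.
4 reversals in total — an even number — so the step-chain sprocket turns the same way as the motor.

clockwise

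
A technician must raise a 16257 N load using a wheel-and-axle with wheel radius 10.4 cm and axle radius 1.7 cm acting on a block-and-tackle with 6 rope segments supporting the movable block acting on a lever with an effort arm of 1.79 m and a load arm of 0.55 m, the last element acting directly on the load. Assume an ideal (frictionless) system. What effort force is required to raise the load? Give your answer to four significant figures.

Wheel-and-axle MA = R/r = 10.4/1.7 = 6.1176.
Block-and-tackle MA = number of supporting rope parts = 6.
Lever MA = effort arm / load arm = 1.79/0.55 = 3.2545.
Combined ideal MA = 6.1176 × 6 × 3.2545 = 119.46.
Effort = load / MA = 16257 / 119.46 = 136.09 N.

136.1 N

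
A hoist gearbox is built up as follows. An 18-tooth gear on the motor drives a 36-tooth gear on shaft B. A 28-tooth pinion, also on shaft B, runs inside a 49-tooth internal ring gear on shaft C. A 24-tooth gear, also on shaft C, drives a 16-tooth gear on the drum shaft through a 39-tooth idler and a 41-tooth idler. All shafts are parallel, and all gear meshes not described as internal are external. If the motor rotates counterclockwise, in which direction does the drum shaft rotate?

counterclockwise

the motor → shaft B: external mesh, 1 reversal → CW.
shaft B → shaft C: internal mesh, same direction → CW.
shaft C → the drum shaft: driver → idler → idler → driven is 3 external meshes, 3 reversals → CCW.
4 reversals in total — an even number — so the drum shaft turns the same way as the motor.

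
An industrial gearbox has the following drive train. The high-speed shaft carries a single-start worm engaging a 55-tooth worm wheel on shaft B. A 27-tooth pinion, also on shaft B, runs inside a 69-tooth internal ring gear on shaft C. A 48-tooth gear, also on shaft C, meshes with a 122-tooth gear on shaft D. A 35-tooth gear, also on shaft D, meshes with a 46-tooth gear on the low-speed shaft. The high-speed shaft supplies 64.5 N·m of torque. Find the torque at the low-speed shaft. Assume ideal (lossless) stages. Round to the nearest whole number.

After the worm (55/1): 64.5 × 55 = 3547.5 N·m
After the internal gear (69/27): 3547.5 × 2.5556 = 9065.8 N·m
After the gear mesh (122/48): 9065.8 × 2.5417 = 23042 N·m
After the gear mesh (46/35): 23042 × 1.3143 = 30284 N·m

30284 N·m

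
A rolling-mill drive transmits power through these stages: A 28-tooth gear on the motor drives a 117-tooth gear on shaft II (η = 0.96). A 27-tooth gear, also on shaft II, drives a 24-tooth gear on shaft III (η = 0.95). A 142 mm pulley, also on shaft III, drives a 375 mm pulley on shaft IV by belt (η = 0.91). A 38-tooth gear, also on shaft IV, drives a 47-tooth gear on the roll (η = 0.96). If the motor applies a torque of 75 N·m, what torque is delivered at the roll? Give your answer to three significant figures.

725 N·m

Gear mesh: ratio = 117/28 = 4.1786; torque at shaft II = 75 × 4.1786 × 0.96 = 300.86 N·m.
Gear mesh: ratio = 24/27 = 0.88889; torque at shaft III = 300.86 × 0.88889 × 0.95 = 254.06 N·m.
Belt: ratio = 375/142 = 2.6408; torque at shaft IV = 254.06 × 2.6408 × 0.91 = 610.54 N·m.
Gear mesh: ratio = 47/38 = 1.2368; torque at the roll = 610.54 × 1.2368 × 0.96 = 724.94 N·m.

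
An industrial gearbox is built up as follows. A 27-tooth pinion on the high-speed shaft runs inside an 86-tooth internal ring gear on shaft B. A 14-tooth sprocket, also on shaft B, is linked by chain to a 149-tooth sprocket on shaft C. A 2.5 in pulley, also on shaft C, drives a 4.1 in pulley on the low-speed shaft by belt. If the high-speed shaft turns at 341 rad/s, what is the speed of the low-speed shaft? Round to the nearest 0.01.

6.13 rad/s

the high-speed shaft → shaft B (internal gear, 86/27): 341 ÷ 3.1852 = 107.06 rad/s
shaft B → shaft C (chain, 149/14): 107.06 ÷ 10.643 = 10.059 rad/s
shaft C → the low-speed shaft (belt, 4.1/2.5): 10.059 ÷ 1.64 = 6.1336 rad/s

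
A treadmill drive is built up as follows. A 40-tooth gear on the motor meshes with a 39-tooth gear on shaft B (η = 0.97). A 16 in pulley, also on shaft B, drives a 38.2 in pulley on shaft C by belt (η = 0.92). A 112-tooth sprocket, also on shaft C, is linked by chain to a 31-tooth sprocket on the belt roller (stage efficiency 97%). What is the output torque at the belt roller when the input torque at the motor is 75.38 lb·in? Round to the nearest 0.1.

42.0 lb·in

After the gear mesh (39/40): 75.38 × 0.975 × 0.97 = 71.291 lb·in
After the belt (38.2/16): 71.291 × 2.3875 × 0.92 = 156.59 lb·in
After the chain (31/112): 156.59 × 0.27679 × 0.97 = 42.042 lb·in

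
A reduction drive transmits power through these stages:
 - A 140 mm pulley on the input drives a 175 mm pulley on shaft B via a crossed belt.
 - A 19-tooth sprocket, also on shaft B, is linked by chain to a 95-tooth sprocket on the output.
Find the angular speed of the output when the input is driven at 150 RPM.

the input → shaft B (belt, 175/140): 150 ÷ 1.25 = 120 RPM
shaft B → the output (chain, 95/19): 120 ÷ 5 = 24 RPM

24 RPM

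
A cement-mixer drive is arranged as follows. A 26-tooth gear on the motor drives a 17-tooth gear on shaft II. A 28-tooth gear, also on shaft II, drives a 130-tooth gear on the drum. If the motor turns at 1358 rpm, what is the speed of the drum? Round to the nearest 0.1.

the motor → shaft II (gear mesh, 17/26): 1358 ÷ 0.65385 = 2076.9 rpm
shaft II → the drum (gear mesh, 130/28): 2076.9 ÷ 4.6429 = 447.34 rpm

447.3 rpm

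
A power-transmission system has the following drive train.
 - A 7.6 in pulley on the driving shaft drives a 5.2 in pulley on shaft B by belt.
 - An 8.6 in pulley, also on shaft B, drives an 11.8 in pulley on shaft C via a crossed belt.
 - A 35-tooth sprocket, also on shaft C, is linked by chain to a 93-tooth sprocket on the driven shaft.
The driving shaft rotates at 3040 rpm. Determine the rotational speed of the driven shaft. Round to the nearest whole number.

1219 rpm

belt 5.2/7.6 = 0.68421 → 3040/0.68421 = 4443.1 rpm
belt 11.8/8.6 = 1.3721 → 4443.1/1.3721 = 3238.2 rpm
chain 93/35 = 2.6571 → 3238.2/2.6571 = 1218.7 rpm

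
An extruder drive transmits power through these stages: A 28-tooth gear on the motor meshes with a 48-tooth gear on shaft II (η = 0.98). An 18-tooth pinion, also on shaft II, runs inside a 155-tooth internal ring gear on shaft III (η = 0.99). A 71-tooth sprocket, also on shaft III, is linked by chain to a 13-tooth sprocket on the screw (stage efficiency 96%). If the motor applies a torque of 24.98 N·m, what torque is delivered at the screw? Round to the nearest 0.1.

Gear mesh: ratio = 48/28 = 1.7143; torque at shaft II = 24.98 × 1.7143 × 0.98 = 41.966 N·m.
Internal gear: ratio = 155/18 = 8.6111; torque at shaft III = 41.966 × 8.6111 × 0.99 = 357.76 N·m.
Chain: ratio = 13/71 = 0.1831; torque at the screw = 357.76 × 0.1831 × 0.96 = 62.886 N·m.

62.9 N·m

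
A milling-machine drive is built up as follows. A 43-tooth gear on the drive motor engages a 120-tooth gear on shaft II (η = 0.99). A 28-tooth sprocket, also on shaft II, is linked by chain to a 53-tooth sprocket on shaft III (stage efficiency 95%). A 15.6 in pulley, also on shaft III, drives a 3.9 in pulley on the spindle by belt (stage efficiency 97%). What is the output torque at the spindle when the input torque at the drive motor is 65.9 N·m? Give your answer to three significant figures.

79.4 N·m

gear mesh 120/43 = 2.7907 → τ = 65.9·2.7907·0.99 = 182.07 N·m
chain 53/28 = 1.8929 → τ = 182.07·1.8929·0.95 = 327.4 N·m
belt 3.9/15.6 = 0.25 → τ = 327.4·0.25·0.97 = 79.394 N·m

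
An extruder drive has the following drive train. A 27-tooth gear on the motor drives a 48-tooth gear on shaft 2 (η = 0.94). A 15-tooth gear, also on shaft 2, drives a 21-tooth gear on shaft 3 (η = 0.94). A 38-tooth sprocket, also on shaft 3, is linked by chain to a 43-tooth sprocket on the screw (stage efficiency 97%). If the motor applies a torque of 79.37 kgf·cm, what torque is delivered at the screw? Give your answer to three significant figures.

192 kgf·cm

gear mesh 48/27 = 1.7778 → τ = 79.37·1.7778·0.94 = 132.64 kgf·cm
gear mesh 21/15 = 1.4 → τ = 132.64·1.4·0.94 = 174.55 kgf·cm
chain 43/38 = 1.1316 → τ = 174.55·1.1316·0.97 = 191.59 kgf·cm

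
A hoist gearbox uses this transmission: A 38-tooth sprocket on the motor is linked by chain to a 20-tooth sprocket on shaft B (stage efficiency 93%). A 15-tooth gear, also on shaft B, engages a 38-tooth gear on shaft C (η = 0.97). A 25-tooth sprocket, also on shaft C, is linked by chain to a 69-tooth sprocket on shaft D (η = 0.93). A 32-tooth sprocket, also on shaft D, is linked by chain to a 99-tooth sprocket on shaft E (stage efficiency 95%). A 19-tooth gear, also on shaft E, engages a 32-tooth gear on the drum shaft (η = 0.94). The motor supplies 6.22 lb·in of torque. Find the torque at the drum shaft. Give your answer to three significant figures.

89.4 lb·in

After the chain (20/38): 6.22 × 0.52632 × 0.93 = 3.0445 lb·in
After the gear mesh (38/15): 3.0445 × 2.5333 × 0.97 = 7.4814 lb·in
After the chain (69/25): 7.4814 × 2.76 × 0.93 = 19.203 lb·in
After the chain (99/32): 19.203 × 3.0938 × 0.95 = 56.44 lb·in
After the gear mesh (32/19): 56.44 × 1.6842 × 0.94 = 89.353 lb·in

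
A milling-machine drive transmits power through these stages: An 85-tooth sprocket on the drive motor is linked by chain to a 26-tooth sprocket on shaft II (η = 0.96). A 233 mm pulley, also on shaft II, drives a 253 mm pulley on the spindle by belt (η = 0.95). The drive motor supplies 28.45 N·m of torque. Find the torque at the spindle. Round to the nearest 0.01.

chain 26/85 = 0.30588 → τ = 28.45·0.30588·0.96 = 8.3543 N·m
belt 253/233 = 1.0858 → τ = 8.3543·1.0858·0.95 = 8.6178 N·m

8.62 N·m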